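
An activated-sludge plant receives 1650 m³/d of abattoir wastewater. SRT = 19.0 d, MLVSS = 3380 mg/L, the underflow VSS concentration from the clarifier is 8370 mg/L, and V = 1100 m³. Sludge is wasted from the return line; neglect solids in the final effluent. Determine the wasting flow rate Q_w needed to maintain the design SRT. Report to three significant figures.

Q_w ≈ 23.4 m³/d

Q_w = (V·X)/(θ_c X_r) = 1100 × 3380 / (19.0 × 8370) = 23.38 m³/d.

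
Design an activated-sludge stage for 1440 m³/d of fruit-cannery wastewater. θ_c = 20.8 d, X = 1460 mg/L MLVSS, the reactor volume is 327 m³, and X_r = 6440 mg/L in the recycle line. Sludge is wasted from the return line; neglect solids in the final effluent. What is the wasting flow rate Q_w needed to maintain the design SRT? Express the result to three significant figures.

Q_w ≈ 3.56 m³/d

θ_c = V·X/(Q_w·X_r) when wasting from the recycle, so Q_w = V·X/(θ_c·X_r) = 327.0 × 1460 / (20.8 × 6440) = 3.564 m³/d.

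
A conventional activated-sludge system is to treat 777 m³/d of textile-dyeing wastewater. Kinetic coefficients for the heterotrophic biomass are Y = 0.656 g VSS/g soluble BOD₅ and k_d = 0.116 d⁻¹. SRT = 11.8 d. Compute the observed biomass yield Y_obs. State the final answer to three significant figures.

Y_obs = Y / (1 + k_d θ_c) = 0.656 / (1 + 0.116 × 11.8) = 0.656 / 2.369 = 0.2769.

Y_obs ≈ 0.277 g VSS/g soluble BOD₅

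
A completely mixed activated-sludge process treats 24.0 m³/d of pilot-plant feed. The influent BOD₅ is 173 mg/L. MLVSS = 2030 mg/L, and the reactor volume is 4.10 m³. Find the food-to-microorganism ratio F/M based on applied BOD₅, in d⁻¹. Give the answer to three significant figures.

F/M = Q·S₀ / (V·X) = 24.0 × 173 / (4.100 × 2030) = 0.4989 g BOD₅·(g VSS·d)⁻¹.

F/M ≈ 0.499 d⁻¹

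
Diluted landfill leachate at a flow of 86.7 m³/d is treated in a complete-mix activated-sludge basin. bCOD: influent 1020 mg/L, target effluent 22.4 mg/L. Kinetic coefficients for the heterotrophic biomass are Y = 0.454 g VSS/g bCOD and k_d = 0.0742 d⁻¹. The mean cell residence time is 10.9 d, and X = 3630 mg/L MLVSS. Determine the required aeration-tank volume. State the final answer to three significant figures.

V ≈ 65.2 m³

From the SRT design equation V = Y Q (S₀−S) θ_c / [X (1 + k_d θ_c)] = 0.454 × 86.7 × (1020 − 22.4) × 10.9 / [3630 × (1 + 0.0742 × 10.9)] = 4.28×10^5 / 6566 = 65.19 m³.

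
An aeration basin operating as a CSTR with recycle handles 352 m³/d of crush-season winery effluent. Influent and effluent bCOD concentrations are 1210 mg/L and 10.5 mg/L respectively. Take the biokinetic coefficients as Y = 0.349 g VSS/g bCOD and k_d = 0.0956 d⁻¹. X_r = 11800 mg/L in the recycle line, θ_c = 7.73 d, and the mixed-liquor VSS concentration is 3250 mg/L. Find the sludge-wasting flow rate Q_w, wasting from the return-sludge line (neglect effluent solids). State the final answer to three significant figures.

From the SRT design equation V = Y Q (S₀−S) θ_c / [X (1 + k_d θ_c)] = 0.349 × 352 × (1210 − 10.5) × 7.73 / [3250 × (1 + 0.0956 × 7.73)] = 1.14×10^6 / 5652 = 201.5 m³.
Wasting from the return line (neglecting effluent solids): Q_w = V·X / (θ_c·X_r) = 201.5 × 3250 / (7.73 × 11800) = 7.181 m³/d.

Q_w ≈ 7.18 m³/d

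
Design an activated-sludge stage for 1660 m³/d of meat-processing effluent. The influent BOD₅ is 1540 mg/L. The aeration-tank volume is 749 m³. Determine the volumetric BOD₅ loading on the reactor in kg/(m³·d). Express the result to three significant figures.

L_v ≈ 3.41 kg BOD₅/(m³·d)

L_v = Q S₀ / V = 1660 × 1540 × 10⁻³ / 749.0 = 3.413 kg/(m³·d).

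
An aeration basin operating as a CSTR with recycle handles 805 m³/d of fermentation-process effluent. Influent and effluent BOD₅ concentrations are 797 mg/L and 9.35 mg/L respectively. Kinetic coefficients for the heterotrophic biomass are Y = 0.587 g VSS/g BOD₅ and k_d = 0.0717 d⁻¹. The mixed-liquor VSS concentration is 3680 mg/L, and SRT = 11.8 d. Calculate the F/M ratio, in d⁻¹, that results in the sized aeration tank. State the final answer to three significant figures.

Rearranging the biomass balance for a CMAS with decay, V = Y·Q·ΔS·θ_c / [X·(1+k_d θ_c)] = 0.587 × 805 × (797 − 9.35) × 11.8 / [3680 × (1 + 0.0717 × 11.8)] = 4.39×10^6 / 6794 = 646.5 m³.
Food-to-microorganism ratio F/M = Q S₀ / (V X) = 805 × 797 / (646.5 × 3680) = 0.2697 d⁻¹.

F/M ≈ 0.270 d⁻¹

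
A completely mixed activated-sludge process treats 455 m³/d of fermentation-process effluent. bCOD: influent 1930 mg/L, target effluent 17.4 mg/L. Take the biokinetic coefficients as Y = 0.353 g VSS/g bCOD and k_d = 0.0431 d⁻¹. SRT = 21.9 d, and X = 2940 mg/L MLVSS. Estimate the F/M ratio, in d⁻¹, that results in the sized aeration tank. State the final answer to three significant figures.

From the SRT design equation V = Y Q (S₀−S) θ_c / [X (1 + k_d θ_c)] = 0.353 × 455 × (1930 − 17.4) × 21.9 / [2940 × (1 + 0.0431 × 21.9)] = 6.73×10^6 / 5715 = 1177 m³.
Food-to-microorganism ratio F/M = Q S₀ / (V X) = 455 × 1930 / (1177 × 2940) = 0.2537 d⁻¹.

F/M ≈ 0.254 d⁻¹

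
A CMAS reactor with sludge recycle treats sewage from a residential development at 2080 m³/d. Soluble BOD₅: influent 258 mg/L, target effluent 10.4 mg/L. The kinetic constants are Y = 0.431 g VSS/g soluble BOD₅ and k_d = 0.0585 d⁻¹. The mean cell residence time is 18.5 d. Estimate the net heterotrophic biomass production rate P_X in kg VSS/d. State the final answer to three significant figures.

Correct the yield for decay: Y_obs = Y/(1 + k_d θ_c) = 0.431 / (1 + 0.0585 × 18.5) = 0.431 / 2.082 = 0.2070.
Q·(S₀ − S) = 2080 × (258 − 10.4) × 10⁻³ = 515.0 kg/d removed.
Biomass produced: P_X = Y_obs·Q·ΔS = 0.2070 × 515.0 ≈ 106.6 kg VSS/d.

P_X ≈ 107 kg VSS/d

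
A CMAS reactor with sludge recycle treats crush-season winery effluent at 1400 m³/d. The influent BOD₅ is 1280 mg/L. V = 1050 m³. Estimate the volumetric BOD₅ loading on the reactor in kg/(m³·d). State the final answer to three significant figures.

L_v = Q S₀ / V = 1400 × 1280 × 10⁻³ / 1050 = 1.707 kg/(m³·d).

L_v ≈ 1.71 kg BOD₅/(m³·d)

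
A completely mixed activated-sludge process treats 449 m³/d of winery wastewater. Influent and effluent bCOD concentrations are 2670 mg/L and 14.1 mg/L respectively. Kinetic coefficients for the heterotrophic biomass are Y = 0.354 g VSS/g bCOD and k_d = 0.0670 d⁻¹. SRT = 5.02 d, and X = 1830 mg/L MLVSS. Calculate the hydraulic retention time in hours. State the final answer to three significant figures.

Steady-state biomass mass balance: V·X·(1 + k_d·θ_c) = Y·Q·(S₀ − S)·θ_c, so V = 0.354 × 449 × (2670 − 14.1) × 5.02 / [1830 × (1 + 0.0670 × 5.02)] = 2.12×10^6 / 2446 = 866.6 m³.
Hydraulic retention time τ = V/Q = 866.6 / 449 = 1.930 d = 46.32 h.

τ ≈ 46.3 h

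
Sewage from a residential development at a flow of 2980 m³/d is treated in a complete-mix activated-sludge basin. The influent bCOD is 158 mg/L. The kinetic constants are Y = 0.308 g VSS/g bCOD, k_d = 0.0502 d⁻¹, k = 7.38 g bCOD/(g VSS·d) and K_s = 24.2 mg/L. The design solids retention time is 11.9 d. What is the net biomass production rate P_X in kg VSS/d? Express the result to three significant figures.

P_X ≈ 89.9 kg VSS/d

For a completely mixed reactor with recycle the Lawrence–McCarty relation gives S = K_s·(1 + k_d·θ_c) / [θ_c·(Y·k − k_d) − 1] = 24.2 × (1 + 0.0502 × 11.9) / [11.9 × (0.308 × 7.38 − 0.0502) − 1] = 38.66 / 25.45 = 1.519 mg/L.
Observed yield with endogenous decay: Y_obs = Y / (1 + k_d·θ_c) = 0.308 / (1 + 0.0502 × 11.9) = 0.308 / 1.597 = 0.1928 g VSS/g bCOD.
Mass of bCOD removed per day: Q(S₀ − S) = 2980 × 156.5 g/m³ = 466.3 kg/d.
So the net sludge growth is P_X = 0.1928 × 466.3 = 89.91 kg VSS/d.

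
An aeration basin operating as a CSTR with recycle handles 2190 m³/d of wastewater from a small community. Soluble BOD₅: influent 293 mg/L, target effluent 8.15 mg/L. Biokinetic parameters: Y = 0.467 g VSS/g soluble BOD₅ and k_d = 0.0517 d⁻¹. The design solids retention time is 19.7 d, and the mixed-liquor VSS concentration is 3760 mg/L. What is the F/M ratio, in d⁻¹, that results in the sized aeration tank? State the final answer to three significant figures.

F/M ≈ 0.226 d⁻¹

Steady-state biomass mass balance: V·X·(1 + k_d·θ_c) = Y·Q·(S₀ − S)·θ_c, so V = 0.467 × 2190 × (293 − 8.15) × 19.7 / [3760 × (1 + 0.0517 × 19.7)] = 5.74×10^6 / 7590 = 756.2 m³.
F/M = applied load / biomass = Q·S₀/(V·X) = 2190 × 293 / (756.2 × 3760) = 0.2257 d⁻¹.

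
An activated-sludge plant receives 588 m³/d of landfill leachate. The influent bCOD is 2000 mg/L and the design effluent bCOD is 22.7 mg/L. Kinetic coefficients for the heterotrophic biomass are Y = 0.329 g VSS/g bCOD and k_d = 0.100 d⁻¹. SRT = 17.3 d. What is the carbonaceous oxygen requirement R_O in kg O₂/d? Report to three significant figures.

R_O ≈ 964 kg O₂/d

The observed yield is Y_obs = Y/(1 + k_d·θ_c) = 0.329 / (1 + 0.100 × 17.3) = 0.329 / 2.730 = 0.1205 g VSS per g bCOD removed.
ΔS = 2000 − 22.7 = 1977 mg/L, so the substrate removal rate is 588 × 1977/1000 = 1163 kg bCOD/d.
Net sludge production P_X = 0.1205 × 1163 = 140.1 kg VSS/d.
R_O = Q·(S₀ − S) − 1.42·P_X = 1163 − 1.42 × 140.1 = 963.7 kg O₂/d.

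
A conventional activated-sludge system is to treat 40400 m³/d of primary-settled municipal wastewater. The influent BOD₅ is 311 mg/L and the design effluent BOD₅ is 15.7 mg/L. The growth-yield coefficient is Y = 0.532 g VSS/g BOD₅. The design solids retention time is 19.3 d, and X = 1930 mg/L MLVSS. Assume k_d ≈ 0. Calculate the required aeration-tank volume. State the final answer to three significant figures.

With k_d = 0 the design equation reduces to V = Y Q (S₀−S) θ_c / X = 0.532 × 40400 × (311 − 15.7) × 19.3 / 1930 = 63468 m³.

V ≈ 63500 m³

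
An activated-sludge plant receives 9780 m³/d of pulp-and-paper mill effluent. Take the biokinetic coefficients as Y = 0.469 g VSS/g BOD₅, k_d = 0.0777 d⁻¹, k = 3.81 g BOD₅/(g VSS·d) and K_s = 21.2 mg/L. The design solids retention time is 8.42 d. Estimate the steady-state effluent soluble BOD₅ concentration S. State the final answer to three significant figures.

S ≈ 2.62 mg/L

For a completely mixed reactor with recycle the Lawrence–McCarty relation gives S = K_s·(1 + k_d·θ_c) / [θ_c·(Y·k − k_d) − 1] = 21.2 × (1 + 0.0777 × 8.42) / [8.42 × (0.469 × 3.81 − 0.0777) − 1] = 35.07 / 13.39 = 2.619 mg/L.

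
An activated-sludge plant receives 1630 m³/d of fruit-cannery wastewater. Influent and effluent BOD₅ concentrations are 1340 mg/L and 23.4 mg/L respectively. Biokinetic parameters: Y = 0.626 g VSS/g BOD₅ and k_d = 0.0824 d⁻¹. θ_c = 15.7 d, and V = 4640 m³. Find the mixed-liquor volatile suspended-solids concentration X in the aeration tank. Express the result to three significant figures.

From V·X·(1 + k_d·θ_c) = Y·Q·(S₀ − S)·θ_c: X = 0.626 × 1630 × (1340 − 23.4) × 15.7 / [4640 × (1 + 0.0824 × 15.7)] = 1982 mg/L.

X ≈ 1980 mg/L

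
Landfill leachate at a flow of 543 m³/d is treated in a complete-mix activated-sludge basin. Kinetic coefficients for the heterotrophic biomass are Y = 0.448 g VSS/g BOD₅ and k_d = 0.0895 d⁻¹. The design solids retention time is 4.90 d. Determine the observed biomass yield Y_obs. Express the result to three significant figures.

Observed yield with endogenous decay: Y_obs = Y / (1 + k_d·θ_c) = 0.448 / (1 + 0.0895 × 4.90) = 0.448 / 1.439 = 0.3114 g VSS/g BOD₅.

Y_obs ≈ 0.311 g VSS/g BOD₅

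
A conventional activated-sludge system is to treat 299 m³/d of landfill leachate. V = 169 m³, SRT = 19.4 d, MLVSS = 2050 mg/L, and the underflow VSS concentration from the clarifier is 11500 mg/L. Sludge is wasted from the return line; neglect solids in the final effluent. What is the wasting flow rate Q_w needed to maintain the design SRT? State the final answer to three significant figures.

Wasting from the return line (neglecting effluent solids): Q_w = V·X / (θ_c·X_r) = 169.0 × 2050 / (19.4 × 11500) = 1.553 m³/d.

Q_w ≈ 1.55 m³/d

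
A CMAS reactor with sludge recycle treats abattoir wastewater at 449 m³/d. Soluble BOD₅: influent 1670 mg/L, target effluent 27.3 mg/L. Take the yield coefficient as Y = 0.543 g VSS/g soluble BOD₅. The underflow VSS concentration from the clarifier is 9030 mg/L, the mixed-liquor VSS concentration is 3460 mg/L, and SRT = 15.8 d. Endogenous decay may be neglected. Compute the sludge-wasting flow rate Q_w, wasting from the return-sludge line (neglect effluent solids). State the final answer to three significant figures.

Biomass mass balance (decay neglected): V·X = Y·Q·(S₀ − S)·θ_c, so V = 0.543 × 449 × (1670 − 27.3) × 15.8 / 3460 = 1829 m³.
θ_c = V·X/(Q_w·X_r) when wasting from the recycle, so Q_w = V·X/(θ_c·X_r) = 1829 × 3460 / (15.8 × 9030) = 44.35 m³/d.

Q_w ≈ 44.4 m³/d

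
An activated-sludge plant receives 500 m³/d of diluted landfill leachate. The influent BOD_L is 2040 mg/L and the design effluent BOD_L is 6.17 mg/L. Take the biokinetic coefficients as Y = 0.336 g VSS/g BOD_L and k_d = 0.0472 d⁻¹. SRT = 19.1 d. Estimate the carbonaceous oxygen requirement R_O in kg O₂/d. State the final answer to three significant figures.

R_O ≈ 762 kg O₂/d

Y_obs = Y / (1 + k_d θ_c) = 0.336 / (1 + 0.0472 × 19.1) = 0.336 / 1.902 = 0.1767.
Substrate removed = Q·(S₀ − S) = 500 m³/d × (2040 − 6.17) g/m³ = 1.02×10^6 g/d = 1017 kg/d.
P_X = Y_obs·Q·(S₀ − S) = 0.1767 × 1017 = 179.7 kg VSS/d.
Carbonaceous O₂ demand = substrate oxidised − cell-mass equivalent = 1017 − 1.42 × 179.7 = 761.8 kg O₂/d.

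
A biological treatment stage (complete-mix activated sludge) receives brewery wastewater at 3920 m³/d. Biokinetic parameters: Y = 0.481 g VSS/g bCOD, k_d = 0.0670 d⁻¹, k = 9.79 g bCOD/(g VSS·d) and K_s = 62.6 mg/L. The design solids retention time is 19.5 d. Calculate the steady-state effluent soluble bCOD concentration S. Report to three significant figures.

S ≈ 1.61 mg/L

From the Monod/SRT balance for a CMAS, S = K_s·(1+k_d θ_c)/[θ_c·(Y k − k_d) − 1] = 62.6 × (1 + 0.0670 × 19.5) / [19.5 × (0.481 × 9.79 − 0.0670) − 1] = 144.4 / 89.52 = 1.613 mg/L.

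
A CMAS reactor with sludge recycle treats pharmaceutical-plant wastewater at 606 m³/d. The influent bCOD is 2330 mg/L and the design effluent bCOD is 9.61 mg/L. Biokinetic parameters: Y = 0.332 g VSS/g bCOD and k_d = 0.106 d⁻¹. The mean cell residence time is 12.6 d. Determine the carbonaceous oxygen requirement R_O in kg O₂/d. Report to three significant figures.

R_O ≈ 1120 kg O₂/d

The observed yield is Y_obs = Y/(1 + k_d·θ_c) = 0.332 / (1 + 0.106 × 12.6) = 0.332 / 2.336 = 0.1421 g VSS per g bCOD removed.
Mass of bCOD removed per day: Q(S₀ − S) = 606 × 2320 g/m³ = 1406 kg/d.
Biomass synthesised: P_X = Y_obs × 1406 = 199.9 kg VSS/d.
Carbonaceous O₂ demand = substrate oxidised − cell-mass equivalent = 1406 − 1.42 × 199.9 = 1122 kg O₂/d.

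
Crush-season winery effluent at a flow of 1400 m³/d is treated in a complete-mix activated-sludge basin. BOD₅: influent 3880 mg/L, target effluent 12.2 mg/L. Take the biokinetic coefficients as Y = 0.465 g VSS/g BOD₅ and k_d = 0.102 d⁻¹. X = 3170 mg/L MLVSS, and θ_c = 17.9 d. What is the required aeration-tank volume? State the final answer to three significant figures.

From the SRT design equation V = Y Q (S₀−S) θ_c / [X (1 + k_d θ_c)] = 0.465 × 1400 × (3880 − 12.2) × 17.9 / [3170 × (1 + 0.102 × 17.9)] = 4.51×10^7 / 8958 = 5031 m³.

V ≈ 5030 m³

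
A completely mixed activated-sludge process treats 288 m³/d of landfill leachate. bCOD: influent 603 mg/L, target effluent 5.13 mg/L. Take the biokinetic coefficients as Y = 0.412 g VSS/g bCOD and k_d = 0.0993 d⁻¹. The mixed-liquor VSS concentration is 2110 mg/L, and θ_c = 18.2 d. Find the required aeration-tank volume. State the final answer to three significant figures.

V ≈ 218 m³

Rearranging the biomass balance for a CMAS with decay, V = Y·Q·ΔS·θ_c / [X·(1+k_d θ_c)] = 0.412 × 288 × (603 − 5.13) × 18.2 / [2110 × (1 + 0.0993 × 18.2)] = 1.29×10^6 / 5923 = 218.0 m³.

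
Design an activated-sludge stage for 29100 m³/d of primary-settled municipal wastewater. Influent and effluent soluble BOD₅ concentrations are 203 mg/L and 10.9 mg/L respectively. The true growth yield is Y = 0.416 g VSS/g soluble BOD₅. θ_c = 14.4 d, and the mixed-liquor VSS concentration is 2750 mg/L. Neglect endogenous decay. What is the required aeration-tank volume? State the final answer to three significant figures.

V ≈ 12200 m³

With k_d = 0 the design equation reduces to V = Y Q (S₀−S) θ_c / X = 0.416 × 29100 × (203 − 10.9) × 14.4 / 2750 = 12177 m³.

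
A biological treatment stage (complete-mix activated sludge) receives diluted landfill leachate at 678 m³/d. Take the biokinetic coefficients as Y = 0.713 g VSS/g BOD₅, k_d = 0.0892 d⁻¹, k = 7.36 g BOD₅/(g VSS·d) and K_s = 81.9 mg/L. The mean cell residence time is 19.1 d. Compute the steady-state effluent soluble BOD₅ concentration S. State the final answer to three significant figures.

For a completely mixed reactor with recycle the Lawrence–McCarty relation gives S = K_s·(1 + k_d·θ_c) / [θ_c·(Y·k − k_d) − 1] = 81.9 × (1 + 0.0892 × 19.1) / [19.1 × (0.713 × 7.36 − 0.0892) − 1] = 221.4 / 97.53 = 2.270 mg/L.

S ≈ 2.27 mg/L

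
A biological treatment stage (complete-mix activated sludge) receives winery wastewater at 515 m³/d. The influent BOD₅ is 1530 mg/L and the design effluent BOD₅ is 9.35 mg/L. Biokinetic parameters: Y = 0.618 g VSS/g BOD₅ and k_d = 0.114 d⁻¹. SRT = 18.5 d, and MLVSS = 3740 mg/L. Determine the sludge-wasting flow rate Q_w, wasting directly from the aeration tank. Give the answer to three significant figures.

Q_w ≈ 41.6 m³/d

Steady-state biomass mass balance: V·X·(1 + k_d·θ_c) = Y·Q·(S₀ − S)·θ_c, so V = 0.618 × 515 × (1530 − 9.35) × 18.5 / [3740 × (1 + 0.114 × 18.5)] = 8.95×10^6 / 11628 = 770.0 m³.
With mixed-liquor wasting, θ_c = V/Q_w, so Q_w = V/θ_c = 770.0/18.5 = 41.62 m³/d.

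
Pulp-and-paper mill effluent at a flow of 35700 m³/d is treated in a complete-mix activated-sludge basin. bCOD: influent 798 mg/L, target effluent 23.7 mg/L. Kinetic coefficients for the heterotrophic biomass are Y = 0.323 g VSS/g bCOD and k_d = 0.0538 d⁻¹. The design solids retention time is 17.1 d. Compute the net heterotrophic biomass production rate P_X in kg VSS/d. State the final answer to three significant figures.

Y_obs = Y / (1 + k_d θ_c) = 0.323 / (1 + 0.0538 × 17.1) = 0.323 / 1.920 = 0.1682.
ΔS = 798 − 23.7 = 774.3 mg/L, so the substrate removal rate is 35700 × 774.3/1000 = 27643 kg bCOD/d.
Biomass produced: P_X = Y_obs·Q·ΔS = 0.1682 × 27643 ≈ 4650 kg VSS/d.

P_X ≈ 4650 kg VSS/d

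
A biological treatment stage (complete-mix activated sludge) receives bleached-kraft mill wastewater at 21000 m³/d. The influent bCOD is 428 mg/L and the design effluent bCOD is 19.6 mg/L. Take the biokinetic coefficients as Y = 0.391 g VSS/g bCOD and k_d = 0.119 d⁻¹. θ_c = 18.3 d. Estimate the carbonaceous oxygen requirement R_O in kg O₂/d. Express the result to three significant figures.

R_O ≈ 7080 kg O₂/d

Y_obs = Y / (1 + k_d θ_c) = 0.391 / (1 + 0.119 × 18.3) = 0.391 / 3.178 = 0.1230.
Mass of bCOD removed per day: Q(S₀ − S) = 21000 × 408.4 g/m³ = 8576 kg/d.
Biomass synthesised: P_X = Y_obs × 8576 = 1055 kg VSS/d.
R_O = Q·ΔS − 1.42 P_X = 8576 − 1499 = 7078 kg O₂/d.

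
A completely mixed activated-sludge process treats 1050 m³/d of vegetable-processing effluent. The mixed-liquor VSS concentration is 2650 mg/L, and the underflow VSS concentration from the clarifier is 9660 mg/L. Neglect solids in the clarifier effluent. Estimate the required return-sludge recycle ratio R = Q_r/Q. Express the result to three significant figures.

R ≈ 0.378

Mass balance around the secondary clarifier (neglecting effluent solids): R = X / (X_r − X) = 2650 / (9660 − 2650) = 0.3780.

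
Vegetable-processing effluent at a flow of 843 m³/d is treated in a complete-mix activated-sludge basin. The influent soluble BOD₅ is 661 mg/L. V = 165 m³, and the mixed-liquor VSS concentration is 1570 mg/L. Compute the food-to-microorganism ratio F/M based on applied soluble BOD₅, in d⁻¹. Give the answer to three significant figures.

F/M = applied load / biomass = Q·S₀/(V·X) = 843 × 661 / (165.0 × 1570) = 2.151 d⁻¹.

F/M ≈ 2.15 d⁻¹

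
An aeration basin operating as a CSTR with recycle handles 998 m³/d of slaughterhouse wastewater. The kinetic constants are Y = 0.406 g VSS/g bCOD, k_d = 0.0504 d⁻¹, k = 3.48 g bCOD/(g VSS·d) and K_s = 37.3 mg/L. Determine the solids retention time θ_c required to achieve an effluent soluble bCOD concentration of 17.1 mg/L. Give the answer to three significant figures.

From 1/θ_c = Y·k·S/(K_s + S) − k_d: Y·k·S/(K_s+S) = 0.406 × 3.48 × 17.1 / (37.3 + 17.1) = 0.4441 d⁻¹.
θ_c = 1/(μ − k_d) = 1/(0.4441 − 0.0504) = 1/0.3937 = 2.540 d.

θ_c ≈ 2.54 d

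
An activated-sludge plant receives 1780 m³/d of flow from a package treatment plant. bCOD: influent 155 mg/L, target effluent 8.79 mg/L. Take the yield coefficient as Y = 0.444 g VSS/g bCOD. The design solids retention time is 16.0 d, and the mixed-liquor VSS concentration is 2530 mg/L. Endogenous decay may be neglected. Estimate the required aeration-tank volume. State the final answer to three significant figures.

With k_d = 0 the design equation reduces to V = Y Q (S₀−S) θ_c / X = 0.444 × 1780 × (155 − 8.79) × 16.0 / 2530 = 730.8 m³.

V ≈ 731 m³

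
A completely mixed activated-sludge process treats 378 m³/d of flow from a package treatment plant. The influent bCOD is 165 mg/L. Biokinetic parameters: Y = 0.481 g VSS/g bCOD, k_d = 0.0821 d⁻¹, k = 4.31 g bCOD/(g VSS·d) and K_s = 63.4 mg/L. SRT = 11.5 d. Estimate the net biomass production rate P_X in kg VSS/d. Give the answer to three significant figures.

P_X ≈ 14.9 kg VSS/d

Effluent substrate depends only on kinetics and SRT: S = K_s(1 + k_d θ_c) / [θ_c(Yk − k_d) − 1] = 63.4 × (1 + 0.0821 × 11.5) / [11.5 × (0.481 × 4.31 − 0.0821) − 1] = 123.3 / 21.90 = 5.629 mg/L.
Y_obs = Y / (1 + k_d θ_c) = 0.481 / (1 + 0.0821 × 11.5) = 0.481 / 1.944 = 0.2474.
Mass of bCOD removed per day: Q(S₀ − S) = 378 × 159.4 g/m³ = 60.24 kg/d.
Net biomass production P_X = Y_obs × Q·(S₀ − S) = 0.2474 × 60.24 = 14.90 kg VSS/d.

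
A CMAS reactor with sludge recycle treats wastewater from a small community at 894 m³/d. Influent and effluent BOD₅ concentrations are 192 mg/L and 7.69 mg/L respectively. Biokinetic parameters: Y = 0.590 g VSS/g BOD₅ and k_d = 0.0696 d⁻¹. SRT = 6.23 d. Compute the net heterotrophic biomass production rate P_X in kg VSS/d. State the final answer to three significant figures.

P_X ≈ 67.8 kg VSS/d

The observed yield is Y_obs = Y/(1 + k_d·θ_c) = 0.590 / (1 + 0.0696 × 6.23) = 0.590 / 1.434 = 0.4115 g VSS per g BOD₅ removed.
ΔS = 192 − 7.69 = 184.3 mg/L, so the substrate removal rate is 894 × 184.3/1000 = 164.8 kg BOD₅/d.
Net biomass production P_X = Y_obs × Q·(S₀ − S) = 0.4115 × 164.8 = 67.81 kg VSS/d.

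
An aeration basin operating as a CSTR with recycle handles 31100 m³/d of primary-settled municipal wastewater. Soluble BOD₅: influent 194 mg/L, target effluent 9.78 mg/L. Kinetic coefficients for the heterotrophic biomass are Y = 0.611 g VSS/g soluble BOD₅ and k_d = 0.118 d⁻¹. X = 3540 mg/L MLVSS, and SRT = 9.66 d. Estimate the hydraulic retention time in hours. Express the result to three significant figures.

τ ≈ 3.44 h

Rearranging the biomass balance for a CMAS with decay, V = Y·Q·ΔS·θ_c / [X·(1+k_d θ_c)] = 0.611 × 31100 × (194 − 9.78) × 9.66 / [3540 × (1 + 0.118 × 9.66)] = 3.38×10^7 / 7575 = 4464 m³.
τ = V/Q = 4464/31100 = 0.1435 d, or 3.445 h.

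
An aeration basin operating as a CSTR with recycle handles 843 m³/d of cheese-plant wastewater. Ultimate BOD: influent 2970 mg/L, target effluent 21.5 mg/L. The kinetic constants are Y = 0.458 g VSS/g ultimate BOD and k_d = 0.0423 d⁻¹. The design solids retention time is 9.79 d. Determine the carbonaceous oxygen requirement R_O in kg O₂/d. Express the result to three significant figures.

R_O ≈ 1340 kg O₂/d

Y_obs = Y / (1 + k_d θ_c) = 0.458 / (1 + 0.0423 × 9.79) = 0.458 / 1.414 = 0.3239.
Q·(S₀ − S) = 843 × (2970 − 21.5) × 10⁻³ = 2486 kg/d removed.
Net sludge production P_X = 0.3239 × 2486 = 805.0 kg VSS/d.
Carbonaceous O₂ demand = substrate oxidised − cell-mass equivalent = 2486 − 1.42 × 805.0 = 1342 kg O₂/d.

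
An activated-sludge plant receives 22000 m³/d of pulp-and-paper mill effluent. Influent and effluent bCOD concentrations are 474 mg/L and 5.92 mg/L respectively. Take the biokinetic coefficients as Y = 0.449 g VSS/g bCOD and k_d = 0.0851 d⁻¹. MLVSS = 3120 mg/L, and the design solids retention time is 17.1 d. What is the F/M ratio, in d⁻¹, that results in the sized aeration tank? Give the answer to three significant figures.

Steady-state biomass mass balance: V·X·(1 + k_d·θ_c) = Y·Q·(S₀ − S)·θ_c, so V = 0.449 × 22000 × (474 − 5.92) × 17.1 / [3120 × (1 + 0.0851 × 17.1)] = 7.91×10^7 / 7660 = 10321 m³.
F/M = applied load / biomass = Q·S₀/(V·X) = 22000 × 474 / (10321 × 3120) = 0.3238 d⁻¹.

F/M ≈ 0.324 d⁻¹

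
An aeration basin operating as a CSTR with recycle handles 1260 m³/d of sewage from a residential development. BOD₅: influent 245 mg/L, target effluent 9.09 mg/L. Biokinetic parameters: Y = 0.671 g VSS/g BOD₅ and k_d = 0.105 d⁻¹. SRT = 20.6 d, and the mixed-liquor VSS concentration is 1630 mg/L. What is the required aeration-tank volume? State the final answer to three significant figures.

Rearranging the biomass balance for a CMAS with decay, V = Y·Q·ΔS·θ_c / [X·(1+k_d θ_c)] = 0.671 × 1260 × (245 − 9.09) × 20.6 / [1630 × (1 + 0.105 × 20.6)] = 4.11×10^6 / 5156 = 796.9 m³.

V ≈ 797 m³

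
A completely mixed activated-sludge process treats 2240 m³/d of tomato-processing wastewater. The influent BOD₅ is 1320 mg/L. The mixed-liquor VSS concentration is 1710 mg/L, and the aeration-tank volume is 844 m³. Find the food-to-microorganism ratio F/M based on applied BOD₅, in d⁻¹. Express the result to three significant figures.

F/M ≈ 2.05 d⁻¹

F/M = Q·S₀ / (V·X) = 2240 × 1320 / (844.0 × 1710) = 2.049 g BOD₅·(g VSS·d)⁻¹.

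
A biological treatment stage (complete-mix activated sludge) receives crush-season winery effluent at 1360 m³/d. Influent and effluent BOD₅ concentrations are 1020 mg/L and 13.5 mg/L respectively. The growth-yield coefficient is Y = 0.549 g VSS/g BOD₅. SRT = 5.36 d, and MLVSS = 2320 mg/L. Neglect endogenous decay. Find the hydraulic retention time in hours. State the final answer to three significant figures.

With k_d = 0 the design equation reduces to V = Y Q (S₀−S) θ_c / X = 0.549 × 1360 × (1020 − 13.5) × 5.36 / 2320 = 1736 m³.
HRT = V/Q = 1736 m³ / 1360 m³·d⁻¹ = 1.277 d × 24 = 30.64 h.

τ ≈ 30.6 h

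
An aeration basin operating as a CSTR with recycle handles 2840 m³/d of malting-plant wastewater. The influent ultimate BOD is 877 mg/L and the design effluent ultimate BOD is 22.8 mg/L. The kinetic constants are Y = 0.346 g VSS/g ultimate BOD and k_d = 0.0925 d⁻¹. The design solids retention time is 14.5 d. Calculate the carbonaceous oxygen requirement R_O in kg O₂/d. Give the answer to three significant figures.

The observed yield is Y_obs = Y/(1 + k_d·θ_c) = 0.346 / (1 + 0.0925 × 14.5) = 0.346 / 2.341 = 0.1478 g VSS per g ultimate BOD removed.
ΔS = 877 − 22.8 = 854.2 mg/L, so the substrate removal rate is 2840 × 854.2/1000 = 2426 kg ultimate BOD/d.
Net sludge production P_X = 0.1478 × 2426 = 358.5 kg VSS/d.
Carbonaceous O₂ demand = substrate oxidised − cell-mass equivalent = 2426 − 1.42 × 358.5 = 1917 kg O₂/d.

R_O ≈ 1920 kg O₂/d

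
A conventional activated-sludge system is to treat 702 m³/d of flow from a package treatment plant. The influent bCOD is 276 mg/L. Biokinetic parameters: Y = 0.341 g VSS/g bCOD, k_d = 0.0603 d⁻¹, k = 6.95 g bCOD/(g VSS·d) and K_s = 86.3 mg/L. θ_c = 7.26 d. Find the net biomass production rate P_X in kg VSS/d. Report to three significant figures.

Effluent substrate depends only on kinetics and SRT: S = K_s(1 + k_d θ_c) / [θ_c(Yk − k_d) − 1] = 86.3 × (1 + 0.0603 × 7.26) / [7.26 × (0.341 × 6.95 − 0.0603) − 1] = 124.1 / 15.77 = 7.869 mg/L.
Observed yield with endogenous decay: Y_obs = Y / (1 + k_d·θ_c) = 0.341 / (1 + 0.0603 × 7.26) = 0.341 / 1.438 = 0.2372 g VSS/g bCOD.
ΔS = 276 − 7.87 = 268.1 mg/L, so the substrate removal rate is 702 × 268.1/1000 = 188.2 kg bCOD/d.
So the net sludge growth is P_X = 0.2372 × 188.2 = 44.64 kg VSS/d.

P_X ≈ 44.6 kg VSS/d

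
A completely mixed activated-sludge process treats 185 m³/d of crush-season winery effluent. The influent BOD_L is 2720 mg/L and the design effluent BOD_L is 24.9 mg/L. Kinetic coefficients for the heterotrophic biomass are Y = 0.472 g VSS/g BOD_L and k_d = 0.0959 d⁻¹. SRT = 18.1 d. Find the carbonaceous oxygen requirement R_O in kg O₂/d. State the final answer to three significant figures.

The observed yield is Y_obs = Y/(1 + k_d·θ_c) = 0.472 / (1 + 0.0959 × 18.1) = 0.472 / 2.736 = 0.1725 g VSS per g BOD_L removed.
Mass of BOD_L removed per day: Q(S₀ − S) = 185 × 2695 g/m³ = 498.6 kg/d.
Biomass synthesised: P_X = Y_obs × 498.6 = 86.02 kg VSS/d.
R_O = Q·(S₀ − S) − 1.42·P_X = 498.6 − 1.42 × 86.02 = 376.4 kg O₂/d.

R_O ≈ 376 kg O₂/d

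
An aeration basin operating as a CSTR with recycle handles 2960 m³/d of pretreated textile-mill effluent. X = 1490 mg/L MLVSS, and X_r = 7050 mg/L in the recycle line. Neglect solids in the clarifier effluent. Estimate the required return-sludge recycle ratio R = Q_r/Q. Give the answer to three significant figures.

Mass balance around the secondary clarifier (neglecting effluent solids): R = X / (X_r − X) = 1490 / (7050 − 1490) = 0.2680.

R ≈ 0.268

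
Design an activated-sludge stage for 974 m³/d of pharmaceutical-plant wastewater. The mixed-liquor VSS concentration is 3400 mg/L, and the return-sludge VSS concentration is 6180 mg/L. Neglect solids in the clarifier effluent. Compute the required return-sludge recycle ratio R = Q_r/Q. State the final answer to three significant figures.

R ≈ 1.22

Solids balance on the clarifier gives (1+R)X = R·X_r, so R = X/(X_r − X) = 3400 / (6180 − 3400) = 1.223.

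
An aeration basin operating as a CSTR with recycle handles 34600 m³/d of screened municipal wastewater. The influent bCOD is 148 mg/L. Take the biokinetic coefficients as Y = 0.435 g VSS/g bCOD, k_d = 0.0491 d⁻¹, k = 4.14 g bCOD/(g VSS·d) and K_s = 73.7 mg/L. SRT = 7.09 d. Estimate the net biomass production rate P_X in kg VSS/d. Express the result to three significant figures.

P_X ≈ 1560 kg VSS/d

From the Monod/SRT balance for a CMAS, S = K_s·(1+k_d θ_c)/[θ_c·(Y k − k_d) − 1] = 73.7 × (1 + 0.0491 × 7.09) / [7.09 × (0.435 × 4.14 − 0.0491) − 1] = 99.36 / 11.42 = 8.700 mg/L.
Correct the yield for decay: Y_obs = Y/(1 + k_d θ_c) = 0.435 / (1 + 0.0491 × 7.09) = 0.435 / 1.348 = 0.3227.
Mass of bCOD removed per day: Q(S₀ − S) = 34600 × 139.3 g/m³ = 4820 kg/d.
Biomass produced: P_X = Y_obs·Q·ΔS = 0.3227 × 4820 ≈ 1555 kg VSS/d.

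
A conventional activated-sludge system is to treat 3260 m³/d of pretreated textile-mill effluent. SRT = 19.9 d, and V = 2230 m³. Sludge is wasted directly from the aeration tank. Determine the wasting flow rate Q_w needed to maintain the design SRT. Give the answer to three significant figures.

Wasting from the aeration tank: Q_w = V / θ_c = 2230 / 19.9 = 112.1 m³/d.

Q_w ≈ 112 m³/d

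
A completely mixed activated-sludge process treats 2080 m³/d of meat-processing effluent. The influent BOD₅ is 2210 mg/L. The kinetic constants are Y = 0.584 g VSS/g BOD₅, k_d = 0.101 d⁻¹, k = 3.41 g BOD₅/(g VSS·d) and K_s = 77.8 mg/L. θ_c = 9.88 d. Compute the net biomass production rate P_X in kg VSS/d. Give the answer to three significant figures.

From the Monod/SRT balance for a CMAS, S = K_s·(1+k_d θ_c)/[θ_c·(Y k − k_d) − 1] = 77.8 × (1 + 0.101 × 9.88) / [9.88 × (0.584 × 3.41 − 0.101) − 1] = 155.4 / 17.68 = 8.793 mg/L.
The observed yield is Y_obs = Y/(1 + k_d·θ_c) = 0.584 / (1 + 0.101 × 9.88) = 0.584 / 1.998 = 0.2923 g VSS per g BOD₅ removed.
ΔS = 2210 − 8.79 = 2201 mg/L, so the substrate removal rate is 2080 × 2201/1000 = 4579 kg BOD₅/d.
Net biomass production P_X = Y_obs × Q·(S₀ − S) = 0.2923 × 4579 = 1338 kg VSS/d.

P_X ≈ 1340 kg VSS/d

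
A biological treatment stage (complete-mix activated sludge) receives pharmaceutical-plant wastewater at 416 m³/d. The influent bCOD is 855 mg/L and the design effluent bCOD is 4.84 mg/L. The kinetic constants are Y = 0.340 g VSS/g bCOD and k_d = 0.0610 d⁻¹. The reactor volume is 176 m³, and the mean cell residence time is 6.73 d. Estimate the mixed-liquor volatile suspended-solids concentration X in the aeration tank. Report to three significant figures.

X ≈ 3260 mg/L

From V·X·(1 + k_d·θ_c) = Y·Q·(S₀ − S)·θ_c: X = 0.340 × 416 × (855 − 4.84) × 6.73 / [176 × (1 + 0.0610 × 6.73)] = 3260 mg/L.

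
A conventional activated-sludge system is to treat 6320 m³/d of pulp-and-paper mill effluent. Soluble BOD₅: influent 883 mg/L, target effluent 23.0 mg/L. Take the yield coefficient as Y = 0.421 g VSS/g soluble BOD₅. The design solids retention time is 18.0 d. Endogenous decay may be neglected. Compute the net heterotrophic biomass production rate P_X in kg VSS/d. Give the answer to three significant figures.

P_X ≈ 2290 kg VSS/d

With endogenous decay neglected, the observed yield equals the true yield: Y_obs = Y = 0.421 g VSS/g soluble BOD₅.
Mass of soluble BOD₅ removed per day: Q(S₀ − S) = 6320 × 860.0 g/m³ = 5435 kg/d.
So the net sludge growth is P_X = 0.4210 × 5435 = 2288 kg VSS/d.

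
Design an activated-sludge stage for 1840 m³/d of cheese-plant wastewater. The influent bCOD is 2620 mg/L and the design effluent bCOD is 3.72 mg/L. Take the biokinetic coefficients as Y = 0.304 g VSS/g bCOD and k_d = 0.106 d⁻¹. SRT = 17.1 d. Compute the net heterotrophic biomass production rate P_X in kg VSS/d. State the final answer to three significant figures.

Y_obs = Y / (1 + k_d θ_c) = 0.304 / (1 + 0.106 × 17.1) = 0.304 / 2.813 = 0.1081.
ΔS = 2620 − 3.72 = 2616 mg/L, so the substrate removal rate is 1840 × 2616/1000 = 4814 kg bCOD/d.
So the net sludge growth is P_X = 0.1081 × 4814 = 520.3 kg VSS/d.

P_X ≈ 520 kg VSS/d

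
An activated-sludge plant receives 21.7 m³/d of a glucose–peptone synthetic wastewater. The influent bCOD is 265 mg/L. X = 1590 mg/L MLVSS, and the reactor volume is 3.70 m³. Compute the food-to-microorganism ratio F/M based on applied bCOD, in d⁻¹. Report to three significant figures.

F/M ≈ 0.977 d⁻¹

Food-to-microorganism ratio F/M = Q S₀ / (V X) = 21.7 × 265 / (3.700 × 1590) = 0.9775 d⁻¹.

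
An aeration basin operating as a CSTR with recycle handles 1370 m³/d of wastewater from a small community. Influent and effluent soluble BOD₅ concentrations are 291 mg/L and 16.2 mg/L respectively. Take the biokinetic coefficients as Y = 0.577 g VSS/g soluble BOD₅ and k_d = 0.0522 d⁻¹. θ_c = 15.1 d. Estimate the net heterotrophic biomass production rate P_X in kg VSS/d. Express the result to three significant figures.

Correct the yield for decay: Y_obs = Y/(1 + k_d θ_c) = 0.577 / (1 + 0.0522 × 15.1) = 0.577 / 1.788 = 0.3227.
Mass of soluble BOD₅ removed per day: Q(S₀ − S) = 1370 × 274.8 g/m³ = 376.5 kg/d.
Biomass produced: P_X = Y_obs·Q·ΔS = 0.3227 × 376.5 ≈ 121.5 kg VSS/d.

P_X ≈ 121 kg VSS/d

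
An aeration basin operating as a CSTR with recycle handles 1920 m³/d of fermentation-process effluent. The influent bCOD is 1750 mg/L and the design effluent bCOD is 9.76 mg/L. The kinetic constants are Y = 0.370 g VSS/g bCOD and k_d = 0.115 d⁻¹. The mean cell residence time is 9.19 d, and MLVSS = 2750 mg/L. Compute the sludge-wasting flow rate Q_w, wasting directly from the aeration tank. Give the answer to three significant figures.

Q_w ≈ 219 m³/d

Steady-state biomass mass balance: V·X·(1 + k_d·θ_c) = Y·Q·(S₀ − S)·θ_c, so V = 0.370 × 1920 × (1750 − 9.76) × 9.19 / [2750 × (1 + 0.115 × 9.19)] = 1.14×10^7 / 5656 = 2009 m³.
For wasting at MLVSS concentration, Q_w = V/θ_c = 2009/9.19 = 218.6 m³/d.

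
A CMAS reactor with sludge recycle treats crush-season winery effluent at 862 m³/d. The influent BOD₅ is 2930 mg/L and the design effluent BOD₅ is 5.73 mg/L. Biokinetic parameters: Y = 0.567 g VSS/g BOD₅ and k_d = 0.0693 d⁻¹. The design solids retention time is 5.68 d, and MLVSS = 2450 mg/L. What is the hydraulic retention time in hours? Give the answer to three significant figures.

Steady-state biomass mass balance: V·X·(1 + k_d·θ_c) = Y·Q·(S₀ − S)·θ_c, so V = 0.567 × 862 × (2930 − 5.73) × 5.68 / [2450 × (1 + 0.0693 × 5.68)] = 8.12×10^6 / 3414 = 2378 m³.
HRT = V/Q = 2378 m³ / 862 m³·d⁻¹ = 2.758 d × 24 = 66.20 h.

τ ≈ 66.2 h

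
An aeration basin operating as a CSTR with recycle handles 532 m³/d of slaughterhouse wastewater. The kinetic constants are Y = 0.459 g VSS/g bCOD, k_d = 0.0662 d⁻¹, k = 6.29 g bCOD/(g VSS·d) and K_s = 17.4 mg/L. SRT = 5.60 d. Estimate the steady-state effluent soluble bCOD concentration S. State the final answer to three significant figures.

S ≈ 1.61 mg/L

From the Monod/SRT balance for a CMAS, S = K_s·(1+k_d θ_c)/[θ_c·(Y k − k_d) − 1] = 17.4 × (1 + 0.0662 × 5.60) / [5.60 × (0.459 × 6.29 − 0.0662) − 1] = 23.85 / 14.80 = 1.612 mg/L.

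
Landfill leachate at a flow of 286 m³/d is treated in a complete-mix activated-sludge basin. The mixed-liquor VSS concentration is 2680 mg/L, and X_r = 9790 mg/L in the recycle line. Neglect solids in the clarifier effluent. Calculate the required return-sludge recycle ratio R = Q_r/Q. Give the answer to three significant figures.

R ≈ 0.377

R = Q_r/Q = X/(X_r − X) = 2680 / (9790 − 2680) = 0.3769.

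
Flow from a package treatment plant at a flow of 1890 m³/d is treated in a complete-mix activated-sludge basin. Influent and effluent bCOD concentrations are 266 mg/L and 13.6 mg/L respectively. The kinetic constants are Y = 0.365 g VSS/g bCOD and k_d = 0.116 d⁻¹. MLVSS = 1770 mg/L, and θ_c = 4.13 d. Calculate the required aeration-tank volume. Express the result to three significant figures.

From the SRT design equation V = Y Q (S₀−S) θ_c / [X (1 + k_d θ_c)] = 0.365 × 1890 × (266 − 13.6) × 4.13 / [1770 × (1 + 0.116 × 4.13)] = 7.19×10^5 / 2618 = 274.7 m³.

V ≈ 275 m³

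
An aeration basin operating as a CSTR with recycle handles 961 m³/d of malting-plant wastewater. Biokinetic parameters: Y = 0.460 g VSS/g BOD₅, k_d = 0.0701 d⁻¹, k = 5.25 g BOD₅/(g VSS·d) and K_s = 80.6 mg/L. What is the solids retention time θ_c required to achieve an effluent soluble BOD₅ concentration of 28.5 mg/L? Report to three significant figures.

Specific growth rate at S = 28.5 mg/L: μ = YkS/(K_s+S) = 0.460·5.25·28.5/(80.6+28.5) = 0.6309 d⁻¹.
θ_c = 1/(μ − k_d) = 1/(0.6309 − 0.0701) = 1/0.5608 = 1.783 d.

θ_c ≈ 1.78 d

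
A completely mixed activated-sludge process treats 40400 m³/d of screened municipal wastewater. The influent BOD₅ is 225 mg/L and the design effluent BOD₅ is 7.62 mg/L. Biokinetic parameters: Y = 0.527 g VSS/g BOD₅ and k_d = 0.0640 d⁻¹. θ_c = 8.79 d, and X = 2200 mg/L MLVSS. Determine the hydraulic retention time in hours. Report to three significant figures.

From the SRT design equation V = Y Q (S₀−S) θ_c / [X (1 + k_d θ_c)] = 0.527 × 40400 × (225 − 7.62) × 8.79 / [2200 × (1 + 0.0640 × 8.79)] = 4.07×10^7 / 3438 = 11834 m³.
Hydraulic retention time τ = V/Q = 11834 / 40400 = 0.2929 d = 7.030 h.

τ ≈ 7.03 h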